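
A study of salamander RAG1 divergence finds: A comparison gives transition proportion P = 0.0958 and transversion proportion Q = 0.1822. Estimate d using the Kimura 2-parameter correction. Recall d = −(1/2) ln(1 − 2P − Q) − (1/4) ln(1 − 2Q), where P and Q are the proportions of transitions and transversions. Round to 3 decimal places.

Under the Kimura two-parameter model, d = −½ ln(1 − 2P − Q) − ¼ ln(1 − 2Q).
1 − 2P − Q = 0.6262, giving −½ ln(0.6262) = 0.234043.
1 − 2Q = 0.6356, giving −¼ ln(0.6356) = 0.113296.
d = 0.234043 + 0.113296 = 0.347339.

0.347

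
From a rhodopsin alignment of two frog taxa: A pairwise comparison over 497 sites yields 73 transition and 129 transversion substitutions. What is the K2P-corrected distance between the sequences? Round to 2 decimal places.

P = 73/497 ≈ 0.146881 and Q = 129/497 ≈ 0.259557.
Under the Kimura two-parameter model, d = −½ ln(1 − 2P − Q) − ¼ ln(1 − 2Q).
1 − 2P − Q = 0.446681, giving −½ ln(0.446681) = 0.402955.
1 − 2Q = 0.480886, giving −¼ ln(0.480886) = 0.183031.
d = 0.402955 + 0.183031 = 0.585986.

0.59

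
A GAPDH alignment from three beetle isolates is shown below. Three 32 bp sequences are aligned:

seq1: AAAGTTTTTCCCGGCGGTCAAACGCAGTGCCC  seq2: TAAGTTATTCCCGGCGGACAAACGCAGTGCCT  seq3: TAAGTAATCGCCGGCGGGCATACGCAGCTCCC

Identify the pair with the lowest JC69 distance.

seq1–seq2: 4/32 differ, p = 0.125, d = 0.137.
seq1–seq3: 9/32 differ, p = 0.281, d = 0.353.
seq2–seq3: 8/32 differ, p = 0.250, d = 0.304.
The smallest distance is between seq1 and seq2.

seq1 and seq2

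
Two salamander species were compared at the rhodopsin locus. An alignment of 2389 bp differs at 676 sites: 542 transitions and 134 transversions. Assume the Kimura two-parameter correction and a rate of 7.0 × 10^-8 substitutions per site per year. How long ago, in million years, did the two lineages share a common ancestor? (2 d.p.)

2.76

P = 542/2389 ≈ 0.226873 and Q = 134/2389 ≈ 0.05609.
Under the Kimura two-parameter model, d = −½ ln(1 − 2P − Q) − ¼ ln(1 − 2Q).
1 − 2P − Q = 0.490164, giving −½ ln(0.490164) = 0.356508.
1 − 2Q = 0.88782, giving −¼ ln(0.88782) = 0.029747.
d = 0.356508 + 0.029747 = 0.386255.
Under a molecular clock d = 2μt, so t = d/(2μ) = 0.386255 / (2 × 7.0 × 10^-8) = 2.76 million years.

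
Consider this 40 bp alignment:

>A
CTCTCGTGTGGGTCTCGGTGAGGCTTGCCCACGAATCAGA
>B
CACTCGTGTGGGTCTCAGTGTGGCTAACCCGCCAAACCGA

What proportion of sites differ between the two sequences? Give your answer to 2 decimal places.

0.23

The sequences differ at 9 of 40 positions (sites 2, 17, 21, 26, 27, 31, 33, 36, 38).
p = 9/40 = 0.225 ≈ 0.23 (to 2 d.p.).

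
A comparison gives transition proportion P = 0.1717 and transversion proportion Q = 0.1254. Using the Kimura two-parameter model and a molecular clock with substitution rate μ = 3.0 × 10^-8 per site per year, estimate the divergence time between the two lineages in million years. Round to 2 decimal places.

6.47

Under the Kimura two-parameter model, d = −½ ln(1 − 2P − Q) − ¼ ln(1 − 2Q).
1 − 2P − Q = 0.5312, giving −½ ln(0.5312) = 0.316308.
1 − 2Q = 0.7492, giving −¼ ln(0.7492) = 0.072187.
d = 0.316308 + 0.072187 = 0.388495.
Under a molecular clock d = 2μt, so t = d/(2μ) = 0.388495 / (2 × 3.0 × 10^-8) = 6.47 million years.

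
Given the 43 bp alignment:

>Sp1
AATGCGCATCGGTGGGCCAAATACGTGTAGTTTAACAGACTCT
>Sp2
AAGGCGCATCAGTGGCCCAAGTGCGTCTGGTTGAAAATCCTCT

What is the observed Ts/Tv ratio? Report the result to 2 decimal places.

Transitions are A↔G and C↔T; transversions are all other mismatches.
Transitions: 4. Transversions: 7.
R = 4/7 = 0.571428… ≈ 0.57 (to 2 d.p.).

0.57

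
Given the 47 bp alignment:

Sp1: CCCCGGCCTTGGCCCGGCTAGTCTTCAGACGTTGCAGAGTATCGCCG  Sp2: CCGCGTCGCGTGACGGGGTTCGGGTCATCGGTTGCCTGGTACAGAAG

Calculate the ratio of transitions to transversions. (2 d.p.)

Transitions are A↔G and C↔T; transversions are all other mismatches.
Transitions: 3. Transversions: 21.
R = 3/21 = 0.142857… ≈ 0.14 (to 2 d.p.).

0.14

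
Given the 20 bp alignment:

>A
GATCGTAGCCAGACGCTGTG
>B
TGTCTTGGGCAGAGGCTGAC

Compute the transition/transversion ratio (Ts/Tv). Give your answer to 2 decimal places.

0.33

Transitions are A↔G and C↔T; transversions are all other mismatches.
Transitions: 2. Transversions: 6.
R = 2/6 = 0.333333… ≈ 0.33 (to 2 d.p.).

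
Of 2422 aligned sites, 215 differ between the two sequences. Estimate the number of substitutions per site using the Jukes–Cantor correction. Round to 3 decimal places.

p = 215/2422 ≈ 0.08877.
d = −(3/4) ln(1 − 4p/3) = −0.75 ln(1 − 0.11836) = −0.75 ln(0.88164)
  = −0.75 × (-0.125971) = 0.094478 substitutions/site.

0.094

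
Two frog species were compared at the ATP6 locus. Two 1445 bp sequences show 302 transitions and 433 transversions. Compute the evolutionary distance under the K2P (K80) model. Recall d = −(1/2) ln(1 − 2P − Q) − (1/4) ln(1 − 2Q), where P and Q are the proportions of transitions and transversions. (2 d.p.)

0.86

P = 302/1445 ≈ 0.208997 and Q = 433/1445 ≈ 0.299654.
Under the Kimura two-parameter model, d = −½ ln(1 − 2P − Q) − ¼ ln(1 − 2Q).
1 − 2P − Q = 0.282352, giving −½ ln(0.282352) = 0.632300.
1 − 2Q = 0.400692, giving −¼ ln(0.400692) = 0.228641.
d = 0.632300 + 0.228641 = 0.860941.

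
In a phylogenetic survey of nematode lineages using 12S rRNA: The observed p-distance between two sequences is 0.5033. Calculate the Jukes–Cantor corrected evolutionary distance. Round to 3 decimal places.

d = −(3/4) ln(1 − 4p/3) = −0.75 ln(1 − 0.671067) = −0.75 ln(0.328933)
  = −0.75 × (-1.111901) = 0.833926 substitutions/site.

0.834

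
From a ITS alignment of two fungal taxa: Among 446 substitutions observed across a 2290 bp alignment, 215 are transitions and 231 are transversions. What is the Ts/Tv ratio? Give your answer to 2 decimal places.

R = 215/231 = 0.930735… ≈ 0.93 (to 2 d.p.).

0.93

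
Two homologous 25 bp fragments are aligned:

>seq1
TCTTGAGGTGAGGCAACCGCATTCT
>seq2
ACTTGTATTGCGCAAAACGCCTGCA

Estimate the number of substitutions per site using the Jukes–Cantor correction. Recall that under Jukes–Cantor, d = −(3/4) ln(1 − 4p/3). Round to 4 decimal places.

The sequences differ at 11 of 25 sites, so p = 11/25 = 0.44.
d = −(3/4) ln(1 − 4p/3) = −0.75 ln(1 − 0.586667) = −0.75 ln(0.413333)
  = −0.75 × (-0.883502) = 0.662627 substitutions/site.

0.6626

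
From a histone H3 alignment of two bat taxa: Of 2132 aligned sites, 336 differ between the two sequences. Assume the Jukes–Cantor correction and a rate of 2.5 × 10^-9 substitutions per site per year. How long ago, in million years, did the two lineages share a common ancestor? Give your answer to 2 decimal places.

p = 336/2132 ≈ 0.157598.
d = −(3/4) ln(1 − 4p/3) = −0.75 ln(1 − 0.210131) = −0.75 ln(0.789869)
  = −0.75 × (-0.235888) = 0.176916 substitutions/site.
Under a molecular clock d = 2μt, so t = d/(2μ) = 0.176916 / (2 × 2.5 × 10^-9) = 35.38 million years.

35.38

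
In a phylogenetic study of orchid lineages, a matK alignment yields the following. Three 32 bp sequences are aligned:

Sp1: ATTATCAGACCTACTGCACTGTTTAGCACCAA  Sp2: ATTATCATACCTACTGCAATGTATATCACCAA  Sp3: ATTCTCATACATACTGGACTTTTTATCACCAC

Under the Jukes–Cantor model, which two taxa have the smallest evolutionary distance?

Sp1–Sp2: 4/32 differ, p = 0.125, d = 0.137.
Sp1–Sp3: 7/32 differ, p = 0.219, d = 0.259.
Sp2–Sp3: 7/32 differ, p = 0.219, d = 0.259.
The smallest distance is between Sp1 and Sp2.

Sp1 and Sp2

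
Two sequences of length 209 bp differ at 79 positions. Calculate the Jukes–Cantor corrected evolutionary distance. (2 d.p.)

p = 79/209 ≈ 0.37799.
d = −(3/4) ln(1 − 4p/3) = −0.75 ln(1 − 0.503987) = −0.75 ln(0.496013)
  = −0.75 × (-0.701153) = 0.525865 substitutions/site.

0.53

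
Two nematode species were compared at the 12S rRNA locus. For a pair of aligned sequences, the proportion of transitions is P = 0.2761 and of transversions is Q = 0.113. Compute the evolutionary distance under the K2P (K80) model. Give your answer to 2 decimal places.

Under the Kimura two-parameter model, d = −½ ln(1 − 2P − Q) − ¼ ln(1 − 2Q).
1 − 2P − Q = 0.3348, giving −½ ln(0.3348) = 0.547111.
1 − 2Q = 0.774, giving −¼ ln(0.774) = 0.064046.
d = 0.547111 + 0.064046 = 0.611157.

0.61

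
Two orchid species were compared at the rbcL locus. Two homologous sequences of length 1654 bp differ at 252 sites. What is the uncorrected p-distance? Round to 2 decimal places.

0.15

p = 252/1654 = 0.152357… ≈ 0.15 (to 2 d.p.).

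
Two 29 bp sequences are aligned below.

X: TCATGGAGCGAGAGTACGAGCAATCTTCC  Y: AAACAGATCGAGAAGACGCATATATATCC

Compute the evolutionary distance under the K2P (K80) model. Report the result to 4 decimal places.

Of 29 sites, 6 differences are transitions and 8 are transversions, so P = 6/29 ≈ 0.206897 and Q = 8/29 ≈ 0.275862.
Under the Kimura two-parameter model, d = −½ ln(1 − 2P − Q) − ¼ ln(1 − 2Q).
1 − 2P − Q = 0.310344, giving −½ ln(0.310344) = 0.585037.
1 − 2Q = 0.448276, giving −¼ ln(0.448276) = 0.200587.
d = 0.585037 + 0.200587 = 0.785624.

0.7856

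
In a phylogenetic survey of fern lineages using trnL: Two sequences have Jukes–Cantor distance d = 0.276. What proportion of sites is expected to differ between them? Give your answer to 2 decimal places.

p = (3/4)(1 − e^(−4d/3)) = 0.75 × (1 − e^(-0.368)) = 0.75 × (1 − 0.692117) = 0.230912.

0.23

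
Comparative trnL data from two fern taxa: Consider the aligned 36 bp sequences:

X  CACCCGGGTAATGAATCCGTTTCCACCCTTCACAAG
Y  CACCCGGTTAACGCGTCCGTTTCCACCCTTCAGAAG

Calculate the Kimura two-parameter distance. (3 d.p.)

Of 36 sites, 2 differences are transitions and 3 are transversions, so P = 2/36 ≈ 0.055556 and Q = 3/36 ≈ 0.083333.
Under the Kimura two-parameter model, d = −½ ln(1 − 2P − Q) − ¼ ln(1 − 2Q).
1 − 2P − Q = 0.805555, giving −½ ln(0.805555) = 0.108112.
1 − 2Q = 0.833334, giving −¼ ln(0.833334) = 0.045580.
d = 0.108112 + 0.045580 = 0.153692.

0.154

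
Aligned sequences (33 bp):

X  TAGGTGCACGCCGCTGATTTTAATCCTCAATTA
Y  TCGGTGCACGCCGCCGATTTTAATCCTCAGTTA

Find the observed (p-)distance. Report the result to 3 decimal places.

0.091

The sequences differ at 3 of 33 positions (sites 2, 15, 30).
p = 3/33 = 0.090909… ≈ 0.091 (to 3 d.p.).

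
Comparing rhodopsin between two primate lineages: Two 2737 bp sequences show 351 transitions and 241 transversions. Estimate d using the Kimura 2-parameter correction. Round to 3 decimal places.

0.260

P = 351/2737 ≈ 0.128243 and Q = 241/2737 ≈ 0.088053.
Under the Kimura two-parameter model, d = −½ ln(1 − 2P − Q) − ¼ ln(1 − 2Q).
1 − 2P − Q = 0.655461, giving −½ ln(0.655461) = 0.211208.
1 − 2Q = 0.823894, giving −¼ ln(0.823894) = 0.048428.
d = 0.211208 + 0.048428 = 0.259636.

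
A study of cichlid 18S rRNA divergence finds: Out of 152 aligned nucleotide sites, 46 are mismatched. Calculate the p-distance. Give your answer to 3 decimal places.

p = 46/152 = 0.302631… ≈ 0.303 (to 3 d.p.).

0.303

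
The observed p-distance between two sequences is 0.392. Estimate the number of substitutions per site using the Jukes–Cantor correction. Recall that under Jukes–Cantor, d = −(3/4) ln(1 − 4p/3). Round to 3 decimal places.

d = −(3/4) ln(1 − 4p/3) = −0.75 ln(1 − 0.522667) = −0.75 ln(0.477333)
  = −0.75 × (-0.739541) = 0.554656 substitutions/site.

0.555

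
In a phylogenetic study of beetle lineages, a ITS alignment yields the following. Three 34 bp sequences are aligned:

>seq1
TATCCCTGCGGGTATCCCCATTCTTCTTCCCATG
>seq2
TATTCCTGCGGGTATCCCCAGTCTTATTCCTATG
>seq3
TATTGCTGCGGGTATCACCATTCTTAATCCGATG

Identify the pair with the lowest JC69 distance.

seq1 and seq2

seq1–seq2: 4/34 differ, p = 0.118, d = 0.128.
seq1–seq3: 6/34 differ, p = 0.176, d = 0.201.
seq2–seq3: 5/34 differ, p = 0.147, d = 0.164.
The smallest distance is between seq1 and seq2.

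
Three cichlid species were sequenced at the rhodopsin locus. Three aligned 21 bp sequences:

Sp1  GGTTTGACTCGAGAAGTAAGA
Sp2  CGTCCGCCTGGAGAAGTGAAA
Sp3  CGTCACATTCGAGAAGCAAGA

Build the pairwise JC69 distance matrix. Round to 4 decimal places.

d(Sp1,Sp2) = 0.4408, d(Sp1,Sp3) = 0.3597, d(Sp2,Sp3) = 0.5319

Sp1–Sp2: 7/21 sites differ → p ≈ 0.333333, d = −0.75 ln(1 − 0.444444) = 0.440839 ≈ 0.4408.
Sp1–Sp3: 6/21 sites differ → p ≈ 0.285714, d = −0.75 ln(1 − 0.380952) = 0.359679 ≈ 0.3597.
Sp2–Sp3: 8/21 sites differ → p ≈ 0.380952, d = −0.75 ln(1 − 0.507936) = 0.531860 ≈ 0.5319.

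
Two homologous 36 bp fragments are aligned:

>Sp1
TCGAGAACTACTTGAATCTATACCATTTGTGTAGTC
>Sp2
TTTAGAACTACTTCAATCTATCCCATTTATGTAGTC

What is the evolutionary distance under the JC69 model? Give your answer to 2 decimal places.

The sequences differ at 5 of 36 sites (2, 3, 14, 22, 29), so p = 5/36 ≈ 0.138889.
d = −(3/4) ln(1 − 4p/3) = −0.75 ln(1 − 0.185185) = −0.75 ln(0.814815)
  = −0.75 × (-0.204794) = 0.153596 substitutions/site.

0.15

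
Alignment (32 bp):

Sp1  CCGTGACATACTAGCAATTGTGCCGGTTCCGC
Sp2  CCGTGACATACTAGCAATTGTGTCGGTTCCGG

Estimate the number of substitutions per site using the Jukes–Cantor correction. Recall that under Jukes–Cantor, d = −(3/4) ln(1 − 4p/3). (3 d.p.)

0.065

The sequences differ at 2 of 32 sites (23, 32), so p = 2/32 = 0.0625.
d = −(3/4) ln(1 − 4p/3) = −0.75 ln(1 − 0.083333) = −0.75 ln(0.916667)
  = −0.75 × (-0.087011) = 0.065258 substitutions/site.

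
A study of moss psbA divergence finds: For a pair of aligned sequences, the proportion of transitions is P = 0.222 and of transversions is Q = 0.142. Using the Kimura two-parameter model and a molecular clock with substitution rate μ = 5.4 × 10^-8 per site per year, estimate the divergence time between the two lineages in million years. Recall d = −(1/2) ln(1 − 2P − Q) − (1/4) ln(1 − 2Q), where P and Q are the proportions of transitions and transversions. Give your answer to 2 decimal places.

4.86

Under the Kimura two-parameter model, d = −½ ln(1 − 2P − Q) − ¼ ln(1 − 2Q).
1 − 2P − Q = 0.414, giving −½ ln(0.414) = 0.440945.
1 − 2Q = 0.716, giving −¼ ln(0.716) = 0.083519.
d = 0.440945 + 0.083519 = 0.524464.
Under a molecular clock d = 2μt, so t = d/(2μ) = 0.524464 / (2 × 5.4 × 10^-8) = 4.86 million years.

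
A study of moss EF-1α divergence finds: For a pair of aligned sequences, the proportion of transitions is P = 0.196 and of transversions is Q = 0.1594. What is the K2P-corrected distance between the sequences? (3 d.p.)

0.497

Under the Kimura two-parameter model, d = −½ ln(1 − 2P − Q) − ¼ ln(1 − 2Q).
1 − 2P − Q = 0.4486, giving −½ ln(0.4486) = 0.400812.
1 − 2Q = 0.6812, giving −¼ ln(0.6812) = 0.095975.
d = 0.400812 + 0.095975 = 0.496787.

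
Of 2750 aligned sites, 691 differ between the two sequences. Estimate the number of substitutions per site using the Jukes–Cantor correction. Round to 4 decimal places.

p = 691/2750 ≈ 0.251273.
d = −(3/4) ln(1 − 4p/3) = −0.75 ln(1 − 0.335031) = −0.75 ln(0.664969)
  = −0.75 × (-0.408015) = 0.306011 substitutions/site.

0.3060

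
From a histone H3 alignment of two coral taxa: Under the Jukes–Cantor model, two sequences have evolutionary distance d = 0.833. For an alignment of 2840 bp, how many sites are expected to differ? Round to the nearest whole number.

1429

Invert JC69: p = (3/4)(1 − e^(−4d/3)) = 0.75 × (1 − e^(-1.110667)) = 0.75 × (1 − 0.329339) = 0.502996.
Expected differing sites = pL ≈ 0.502996 × 2840 = 1428.50864 ≈ 1429.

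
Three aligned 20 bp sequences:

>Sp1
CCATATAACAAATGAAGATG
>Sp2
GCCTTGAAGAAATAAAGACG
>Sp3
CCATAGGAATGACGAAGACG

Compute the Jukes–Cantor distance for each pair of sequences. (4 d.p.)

Sp1–Sp2: 7/20 sites differ → p = 0.35, d = −0.75 ln(1 − 0.466667) = 0.471457 ≈ 0.4715.
Sp1–Sp3: 7/20 sites differ → p = 0.35, d = −0.75 ln(1 − 0.466667) = 0.471457 ≈ 0.4715.
Sp2–Sp3: 9/20 sites differ → p = 0.45, d = −0.75 ln(1 − 0.6) = 0.687218 ≈ 0.6872.

d(Sp1,Sp2) = 0.4715, d(Sp1,Sp3) = 0.4715, d(Sp2,Sp3) = 0.6872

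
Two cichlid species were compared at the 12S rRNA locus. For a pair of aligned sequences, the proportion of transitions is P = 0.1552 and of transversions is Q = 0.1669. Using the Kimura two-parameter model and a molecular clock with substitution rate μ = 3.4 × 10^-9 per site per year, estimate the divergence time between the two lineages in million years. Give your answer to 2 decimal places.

62.63

Under the Kimura two-parameter model, d = −½ ln(1 − 2P − Q) − ¼ ln(1 − 2Q).
1 − 2P − Q = 0.5227, giving −½ ln(0.5227) = 0.324374.
1 − 2Q = 0.6662, giving −¼ ln(0.6662) = 0.101541.
d = 0.324374 + 0.101541 = 0.425915.
Under a molecular clock d = 2μt, so t = d/(2μ) = 0.425915 / (2 × 3.4 × 10^-9) = 62.63 million years.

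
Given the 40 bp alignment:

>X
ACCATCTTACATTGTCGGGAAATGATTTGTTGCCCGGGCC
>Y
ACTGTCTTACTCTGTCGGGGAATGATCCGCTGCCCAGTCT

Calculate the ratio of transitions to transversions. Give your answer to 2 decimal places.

Transitions are A↔G and C↔T; transversions are all other mismatches.
Transitions: 9. Transversions: 2.
R = 9/2 = 4.50.

4.50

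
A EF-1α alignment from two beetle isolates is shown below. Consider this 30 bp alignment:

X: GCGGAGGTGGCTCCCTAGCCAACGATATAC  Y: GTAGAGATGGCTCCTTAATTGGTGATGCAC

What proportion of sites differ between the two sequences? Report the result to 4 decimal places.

The sequences differ at 12 of 30 positions.
p = 12/30 = 0.4000.

0.4000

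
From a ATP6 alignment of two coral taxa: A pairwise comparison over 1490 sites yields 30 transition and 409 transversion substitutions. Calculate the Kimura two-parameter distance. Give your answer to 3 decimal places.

0.388

P = 30/1490 ≈ 0.020134 and Q = 409/1490 ≈ 0.274497.
Under the Kimura two-parameter model, d = −½ ln(1 − 2P − Q) − ¼ ln(1 − 2Q).
1 − 2P − Q = 0.685235, giving −½ ln(0.685235) = 0.188997.
1 − 2Q = 0.451006, giving −¼ ln(0.451006) = 0.199069.
d = 0.188997 + 0.199069 = 0.388066.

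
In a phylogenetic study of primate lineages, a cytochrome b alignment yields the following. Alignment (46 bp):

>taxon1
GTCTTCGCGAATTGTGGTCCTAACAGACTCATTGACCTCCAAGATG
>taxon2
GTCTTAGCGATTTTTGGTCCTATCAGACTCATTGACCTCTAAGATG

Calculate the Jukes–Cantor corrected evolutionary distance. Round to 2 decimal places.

The sequences differ at 5 of 46 sites (6, 11, 14, 23, 40), so p = 5/46 ≈ 0.108696.
d = −(3/4) ln(1 − 4p/3) = −0.75 ln(1 − 0.144928) = −0.75 ln(0.855072)
  = −0.75 × (-0.156570) = 0.117428 substitutions/site.

0.12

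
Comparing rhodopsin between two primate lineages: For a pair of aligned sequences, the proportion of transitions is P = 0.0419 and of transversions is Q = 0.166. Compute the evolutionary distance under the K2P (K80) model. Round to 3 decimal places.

0.245

Under the Kimura two-parameter model, d = −½ ln(1 − 2P − Q) − ¼ ln(1 − 2Q).
1 − 2P − Q = 0.7502, giving −½ ln(0.7502) = 0.143708.
1 − 2Q = 0.668, giving −¼ ln(0.668) = 0.100867.
d = 0.143708 + 0.100867 = 0.244575.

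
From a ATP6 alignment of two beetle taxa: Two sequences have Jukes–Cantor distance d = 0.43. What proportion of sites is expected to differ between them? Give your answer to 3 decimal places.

p = (3/4)(1 − e^(−4d/3)) = 0.75 × (1 − e^(-0.573333)) = 0.75 × (1 − 0.563644) = 0.327267.

0.327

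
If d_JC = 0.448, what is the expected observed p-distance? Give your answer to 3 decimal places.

p = (3/4)(1 − e^(−4d/3)) = 0.75 × (1 − e^(-0.597333)) = 0.75 × (1 − 0.550277) = 0.337292.

0.337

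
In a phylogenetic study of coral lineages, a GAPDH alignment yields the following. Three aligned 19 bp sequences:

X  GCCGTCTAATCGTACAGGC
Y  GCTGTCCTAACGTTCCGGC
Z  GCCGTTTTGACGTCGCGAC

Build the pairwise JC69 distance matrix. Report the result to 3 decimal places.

X–Y: 6/19 sites differ → p ≈ 0.315789, d = −0.75 ln(1 − 0.421052) = 0.409907 ≈ 0.410.
X–Z: 8/19 sites differ → p ≈ 0.421053, d = −0.75 ln(1 − 0.561404) = 0.618132 ≈ 0.618.
Y–Z: 7/19 sites differ → p ≈ 0.368421, d = −0.75 ln(1 − 0.491228) = 0.506816 ≈ 0.507.

d(X,Y) = 0.410, d(X,Z) = 0.618, d(Y,Z) = 0.507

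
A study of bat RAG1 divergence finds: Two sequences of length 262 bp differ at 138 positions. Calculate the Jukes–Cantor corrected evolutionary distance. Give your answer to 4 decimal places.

0.9087

p = 138/262 ≈ 0.526718.
d = −(3/4) ln(1 − 4p/3) = −0.75 ln(1 − 0.702291) = −0.75 ln(0.297709)
  = −0.75 × (-1.211639) = 0.908729 substitutions/site.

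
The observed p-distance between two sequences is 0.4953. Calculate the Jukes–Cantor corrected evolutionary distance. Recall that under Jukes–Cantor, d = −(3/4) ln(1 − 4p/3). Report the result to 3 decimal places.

d = −(3/4) ln(1 − 4p/3) = −0.75 ln(1 − 0.6604) = −0.75 ln(0.3396)
  = −0.75 × (-1.079987) = 0.809990 substitutions/site.

0.810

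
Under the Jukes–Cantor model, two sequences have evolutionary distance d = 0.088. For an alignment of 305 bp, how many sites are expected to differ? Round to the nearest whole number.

Invert JC69: p = (3/4)(1 − e^(−4d/3)) = 0.75 × (1 − e^(-0.117333)) = 0.75 × (1 − 0.889289) = 0.083033.
Expected differing sites = pL ≈ 0.083033 × 305 = 25.325065 ≈ 25.

25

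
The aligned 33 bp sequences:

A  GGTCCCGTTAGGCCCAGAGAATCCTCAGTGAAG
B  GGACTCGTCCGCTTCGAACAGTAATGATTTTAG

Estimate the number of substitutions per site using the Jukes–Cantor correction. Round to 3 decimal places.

The sequences differ at 17 of 33 sites, so p = 17/33 ≈ 0.515152.
d = −(3/4) ln(1 − 4p/3) = −0.75 ln(1 − 0.686869) = −0.75 ln(0.313131)
  = −0.75 × (-1.161134) = 0.870851 substitutions/site.

0.871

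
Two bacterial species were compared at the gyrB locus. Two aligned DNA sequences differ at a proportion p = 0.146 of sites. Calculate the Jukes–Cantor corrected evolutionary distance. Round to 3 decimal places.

d = −(3/4) ln(1 − 4p/3) = −0.75 ln(1 − 0.194667) = −0.75 ln(0.805333)
  = −0.75 × (-0.216499) = 0.162374 substitutions/site.

0.162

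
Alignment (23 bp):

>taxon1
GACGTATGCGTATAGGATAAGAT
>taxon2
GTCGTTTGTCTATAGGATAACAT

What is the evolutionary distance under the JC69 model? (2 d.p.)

The sequences differ at 5 of 23 sites (2, 6, 9, 10, 21), so p = 5/23 ≈ 0.217391.
d = −(3/4) ln(1 − 4p/3) = −0.75 ln(1 − 0.289855) = −0.75 ln(0.710145)
  = −0.75 × (-0.342286) = 0.256715 substitutions/site.

0.26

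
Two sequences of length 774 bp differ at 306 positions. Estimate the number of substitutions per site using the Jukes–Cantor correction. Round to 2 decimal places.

p = 306/774 ≈ 0.395349.
d = −(3/4) ln(1 − 4p/3) = −0.75 ln(1 − 0.527132) = −0.75 ln(0.472868)
  = −0.75 × (-0.748939) = 0.561704 substitutions/site.

0.56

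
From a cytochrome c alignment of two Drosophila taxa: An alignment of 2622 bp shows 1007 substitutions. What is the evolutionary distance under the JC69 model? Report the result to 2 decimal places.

p = 1007/2622 ≈ 0.384058.
d = −(3/4) ln(1 − 4p/3) = −0.75 ln(1 − 0.512077) = −0.75 ln(0.487923)
  = −0.75 × (-0.717598) = 0.538199 substitutions/site.

0.54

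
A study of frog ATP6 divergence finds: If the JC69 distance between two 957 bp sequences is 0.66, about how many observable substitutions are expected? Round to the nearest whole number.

Invert JC69: p = (3/4)(1 − e^(−4d/3)) = 0.75 × (1 − e^(-0.88)) = 0.75 × (1 − 0.414783) = 0.438913.
Expected differing sites = pL ≈ 0.438913 × 957 = 420.039741 ≈ 420.

420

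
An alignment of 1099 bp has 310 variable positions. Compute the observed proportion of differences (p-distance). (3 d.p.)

p = 310/1099 = 0.282074… ≈ 0.282 (to 3 d.p.).

0.282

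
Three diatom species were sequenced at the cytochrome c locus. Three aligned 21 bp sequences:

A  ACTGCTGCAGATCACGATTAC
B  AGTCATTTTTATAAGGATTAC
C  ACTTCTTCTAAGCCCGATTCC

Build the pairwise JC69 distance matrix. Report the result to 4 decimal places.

A–B: 9/21 sites differ → p ≈ 0.428571, d = −0.75 ln(1 − 0.571428) = 0.635472 ≈ 0.6355.
A–C: 7/21 sites differ → p ≈ 0.333333, d = −0.75 ln(1 − 0.444444) = 0.440839 ≈ 0.4408.
B–C: 10/21 sites differ → p ≈ 0.47619, d = −0.75 ln(1 − 0.63492) = 0.755729 ≈ 0.7557.

d(A,B) = 0.6355, d(A,C) = 0.4408, d(B,C) = 0.7557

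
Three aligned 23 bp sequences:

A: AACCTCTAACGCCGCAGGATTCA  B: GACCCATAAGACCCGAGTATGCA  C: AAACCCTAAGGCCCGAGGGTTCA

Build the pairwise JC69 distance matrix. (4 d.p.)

d(A,B) = 0.5532, d(A,C) = 0.3206, d(B,C) = 0.3904

A–B: 9/23 sites differ → p ≈ 0.391304, d = −0.75 ln(1 − 0.521739) = 0.553199 ≈ 0.5532.
A–C: 6/23 sites differ → p ≈ 0.26087, d = −0.75 ln(1 − 0.347827) = 0.320584 ≈ 0.3206.
B–C: 7/23 sites differ → p ≈ 0.304348, d = −0.75 ln(1 − 0.405797) = 0.390401 ≈ 0.3904.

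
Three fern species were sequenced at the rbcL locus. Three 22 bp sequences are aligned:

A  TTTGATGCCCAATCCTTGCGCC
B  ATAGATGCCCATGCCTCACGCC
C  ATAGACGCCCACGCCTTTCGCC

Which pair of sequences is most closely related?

B and C

A–B: 6/22 differ, p = 0.273, d = 0.339.
A–C: 6/22 differ, p = 0.273, d = 0.339.
B–C: 4/22 differ, p = 0.182, d = 0.208.
The smallest distance is between B and C.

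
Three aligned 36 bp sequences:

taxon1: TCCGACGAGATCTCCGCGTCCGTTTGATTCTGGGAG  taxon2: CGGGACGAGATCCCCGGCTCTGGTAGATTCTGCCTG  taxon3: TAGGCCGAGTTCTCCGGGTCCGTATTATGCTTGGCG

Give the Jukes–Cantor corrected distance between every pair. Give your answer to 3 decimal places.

d(taxon1,taxon2) = 0.441, d(taxon1,taxon3) = 0.347, d(taxon2,taxon3) = 0.673

taxon1–taxon2: 12/36 sites differ → p ≈ 0.333333, d = −0.75 ln(1 − 0.444444) = 0.440839 ≈ 0.441.
taxon1–taxon3: 10/36 sites differ → p ≈ 0.277778, d = −0.75 ln(1 − 0.370371) = 0.346968 ≈ 0.347.
taxon2–taxon3: 16/36 sites differ → p ≈ 0.444444, d = −0.75 ln(1 − 0.592592) = 0.673455 ≈ 0.673.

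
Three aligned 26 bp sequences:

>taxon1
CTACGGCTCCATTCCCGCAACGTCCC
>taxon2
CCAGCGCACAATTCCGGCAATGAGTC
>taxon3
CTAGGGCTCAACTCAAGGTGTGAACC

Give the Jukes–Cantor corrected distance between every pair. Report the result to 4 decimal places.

d(taxon1,taxon2) = 0.5393, d(taxon1,taxon3) = 0.6228, d(taxon2,taxon3) = 0.6228

taxon1–taxon2: 10/26 sites differ → p ≈ 0.384615, d = −0.75 ln(1 − 0.51282) = 0.539341 ≈ 0.5393.
taxon1–taxon3: 11/26 sites differ → p ≈ 0.423077, d = −0.75 ln(1 − 0.564103) = 0.622762 ≈ 0.6228.
taxon2–taxon3: 11/26 sites differ → p ≈ 0.423077, d = −0.75 ln(1 − 0.564103) = 0.622762 ≈ 0.6228.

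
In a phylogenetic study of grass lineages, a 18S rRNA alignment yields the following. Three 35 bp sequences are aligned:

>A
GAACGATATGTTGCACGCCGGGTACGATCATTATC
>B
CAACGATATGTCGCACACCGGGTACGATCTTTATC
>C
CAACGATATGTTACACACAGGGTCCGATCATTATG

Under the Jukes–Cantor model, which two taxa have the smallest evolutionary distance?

A–B: 4/35 differ, p = 0.114, d = 0.124.
A–C: 6/35 differ, p = 0.171, d = 0.195.
B–C: 6/35 differ, p = 0.171, d = 0.195.
The smallest distance is between A and B.

A and B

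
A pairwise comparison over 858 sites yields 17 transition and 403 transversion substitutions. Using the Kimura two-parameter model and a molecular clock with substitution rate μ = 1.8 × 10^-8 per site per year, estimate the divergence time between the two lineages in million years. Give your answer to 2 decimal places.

P = 17/858 ≈ 0.019814 and Q = 403/858 ≈ 0.469697.
Under the Kimura two-parameter model, d = −½ ln(1 − 2P − Q) − ¼ ln(1 − 2Q).
1 − 2P − Q = 0.490675, giving −½ ln(0.490675) = 0.355987.
1 − 2Q = 0.060606, giving −¼ ln(0.060606) = 0.700840.
d = 0.355987 + 0.700840 = 1.056827.
Under a molecular clock d = 2μt, so t = d/(2μ) = 1.056827 / (2 × 1.8 × 10^-8) = 29.36 million years.

29.36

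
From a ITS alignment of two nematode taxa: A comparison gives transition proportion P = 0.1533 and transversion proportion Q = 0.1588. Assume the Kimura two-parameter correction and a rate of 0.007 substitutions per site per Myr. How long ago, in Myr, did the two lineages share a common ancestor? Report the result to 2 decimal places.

Under the Kimura two-parameter model, d = −½ ln(1 − 2P − Q) − ¼ ln(1 − 2Q).
1 − 2P − Q = 0.5346, giving −½ ln(0.5346) = 0.313118.
1 − 2Q = 0.6824, giving −¼ ln(0.6824) = 0.095535.
d = 0.313118 + 0.095535 = 0.408653.
Under a molecular clock d = 2μt, so t = d/(2μ) = 0.408653 / (2 × 0.007) = 29.19 Myr.

29.19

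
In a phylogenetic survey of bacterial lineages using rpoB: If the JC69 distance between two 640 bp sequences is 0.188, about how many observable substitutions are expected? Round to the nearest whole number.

106

Invert JC69: p = (3/4)(1 − e^(−4d/3)) = 0.75 × (1 − e^(-0.250667)) = 0.75 × (1 − 0.778281) = 0.166289.
Expected differing sites = pL ≈ 0.166289 × 640 = 106.42496 ≈ 106.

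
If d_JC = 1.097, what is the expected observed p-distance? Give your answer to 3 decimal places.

p = (3/4)(1 − e^(−4d/3)) = 0.75 × (1 − e^(-1.462667)) = 0.75 × (1 − 0.231618) = 0.576287.

0.576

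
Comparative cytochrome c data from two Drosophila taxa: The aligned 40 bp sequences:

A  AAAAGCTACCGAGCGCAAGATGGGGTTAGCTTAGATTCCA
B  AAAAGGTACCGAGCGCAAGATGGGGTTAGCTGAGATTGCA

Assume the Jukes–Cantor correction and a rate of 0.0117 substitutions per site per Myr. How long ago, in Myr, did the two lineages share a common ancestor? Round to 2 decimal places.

3.38

The sequences differ at 3 of 40 sites (6, 32, 38), so p = 3/40 = 0.075.
d = −(3/4) ln(1 − 4p/3) = −0.75 ln(1 − 0.1) = −0.75 ln(0.9)
  = −0.75 × (-0.105361) = 0.079021 substitutions/site.
Under a molecular clock d = 2μt, so t = d/(2μ) = 0.079021 / (2 × 0.0117) = 3.38 Myr.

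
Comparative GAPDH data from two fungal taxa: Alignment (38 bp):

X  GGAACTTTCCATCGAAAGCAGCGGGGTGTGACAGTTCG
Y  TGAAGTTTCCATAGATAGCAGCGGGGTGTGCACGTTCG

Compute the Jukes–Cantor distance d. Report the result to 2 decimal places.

0.21

The sequences differ at 7 of 38 sites (1, 5, 13, 16, 31, 32, 33), so p = 7/38 ≈ 0.184211.
d = −(3/4) ln(1 − 4p/3) = −0.75 ln(1 − 0.245615) = −0.75 ln(0.754385)
  = −0.75 × (-0.281852) = 0.211389 substitutions/site.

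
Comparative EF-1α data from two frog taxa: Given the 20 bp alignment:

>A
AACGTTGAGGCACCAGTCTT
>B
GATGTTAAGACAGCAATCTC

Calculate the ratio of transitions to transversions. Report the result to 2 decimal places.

6.00

Transitions are A↔G and C↔T; transversions are all other mismatches.
Transitions: 6. Transversions: 1.
R = 6/1 = 6.00.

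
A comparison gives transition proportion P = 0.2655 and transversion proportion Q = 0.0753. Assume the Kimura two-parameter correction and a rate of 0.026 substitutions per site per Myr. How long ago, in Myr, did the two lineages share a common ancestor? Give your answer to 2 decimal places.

Under the Kimura two-parameter model, d = −½ ln(1 − 2P − Q) − ¼ ln(1 − 2Q).
1 − 2P − Q = 0.3937, giving −½ ln(0.3937) = 0.466083.
1 − 2Q = 0.8494, giving −¼ ln(0.8494) = 0.040806.
d = 0.466083 + 0.040806 = 0.506889.
Under a molecular clock d = 2μt, so t = d/(2μ) = 0.506889 / (2 × 0.026) = 9.75 Myr.

9.75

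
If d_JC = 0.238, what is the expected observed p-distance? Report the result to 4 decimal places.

p = (3/4)(1 − e^(−4d/3)) = 0.75 × (1 − e^(-0.317333)) = 0.75 × (1 − 0.728088) = 0.203934.

0.2039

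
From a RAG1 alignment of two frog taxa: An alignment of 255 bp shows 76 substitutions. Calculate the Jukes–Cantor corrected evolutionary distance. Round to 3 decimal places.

p = 76/255 ≈ 0.298039.
d = −(3/4) ln(1 − 4p/3) = −0.75 ln(1 − 0.397385) = −0.75 ln(0.602615)
  = −0.75 × (-0.506477) = 0.379858 substitutions/site.

0.380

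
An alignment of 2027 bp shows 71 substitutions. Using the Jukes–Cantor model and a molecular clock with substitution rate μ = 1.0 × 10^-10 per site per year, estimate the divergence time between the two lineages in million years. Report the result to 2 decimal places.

179.36

p = 71/2027 ≈ 0.035027.
d = −(3/4) ln(1 − 4p/3) = −0.75 ln(1 − 0.046703) = −0.75 ln(0.953297)
  = −0.75 × (-0.047829) = 0.035872 substitutions/site.
Under a molecular clock d = 2μt, so t = d/(2μ) = 0.035872 / (2 × 1.0 × 10^-10) = 179.36 million years.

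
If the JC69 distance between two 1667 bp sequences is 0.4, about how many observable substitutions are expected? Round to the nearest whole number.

517

Invert JC69: p = (3/4)(1 − e^(−4d/3)) = 0.75 × (1 − e^(-0.533333)) = 0.75 × (1 − 0.586646) = 0.310016.
Expected differing sites = pL ≈ 0.310016 × 1667 = 516.796672 ≈ 517.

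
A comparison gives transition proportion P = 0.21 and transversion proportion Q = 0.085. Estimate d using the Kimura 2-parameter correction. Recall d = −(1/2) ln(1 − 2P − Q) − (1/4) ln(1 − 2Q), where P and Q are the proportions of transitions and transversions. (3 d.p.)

0.398

Under the Kimura two-parameter model, d = −½ ln(1 − 2P − Q) − ¼ ln(1 − 2Q).
1 − 2P − Q = 0.495, giving −½ ln(0.495) = 0.351599.
1 − 2Q = 0.83, giving −¼ ln(0.83) = 0.046582.
d = 0.351599 + 0.046582 = 0.398181.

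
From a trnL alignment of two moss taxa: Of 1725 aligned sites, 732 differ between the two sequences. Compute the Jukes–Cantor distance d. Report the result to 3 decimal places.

0.626

p = 732/1725 ≈ 0.424348.
d = −(3/4) ln(1 − 4p/3) = −0.75 ln(1 − 0.565797) = −0.75 ln(0.434203)
  = −0.75 × (-0.834243) = 0.625682 substitutions/site.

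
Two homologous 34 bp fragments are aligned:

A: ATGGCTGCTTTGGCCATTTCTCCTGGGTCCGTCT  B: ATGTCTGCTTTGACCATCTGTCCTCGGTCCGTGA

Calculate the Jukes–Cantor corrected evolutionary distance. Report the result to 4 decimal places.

0.2407

The sequences differ at 7 of 34 sites (4, 13, 18, 20, 25, 33, 34), so p = 7/34 ≈ 0.205882.
d = −(3/4) ln(1 − 4p/3) = −0.75 ln(1 − 0.274509) = −0.75 ln(0.725491)
  = −0.75 × (-0.320907) = 0.240680 substitutions/site.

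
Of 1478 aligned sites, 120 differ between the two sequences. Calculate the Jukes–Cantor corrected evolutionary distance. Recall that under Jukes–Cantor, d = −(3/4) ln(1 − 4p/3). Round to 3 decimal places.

0.086

p = 120/1478 ≈ 0.081191.
d = −(3/4) ln(1 − 4p/3) = −0.75 ln(1 − 0.108255) = −0.75 ln(0.891745)
  = −0.75 × (-0.114575) = 0.085931 substitutions/site.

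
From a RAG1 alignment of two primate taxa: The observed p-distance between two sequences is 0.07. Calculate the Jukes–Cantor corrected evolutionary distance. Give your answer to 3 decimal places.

d = −(3/4) ln(1 − 4p/3) = −0.75 ln(1 − 0.093333) = −0.75 ln(0.906667)
  = −0.75 × (-0.097980) = 0.073485 substitutions/site.

0.073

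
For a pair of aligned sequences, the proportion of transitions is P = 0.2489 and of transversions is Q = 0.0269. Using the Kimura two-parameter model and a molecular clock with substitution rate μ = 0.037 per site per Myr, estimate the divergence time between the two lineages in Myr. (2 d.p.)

5.21

Under the Kimura two-parameter model, d = −½ ln(1 − 2P − Q) − ¼ ln(1 − 2Q).
1 − 2P − Q = 0.4753, giving −½ ln(0.4753) = 0.371905.
1 − 2Q = 0.9462, giving −¼ ln(0.9462) = 0.013825.
d = 0.371905 + 0.013825 = 0.385730.
Under a molecular clock d = 2μt, so t = d/(2μ) = 0.385730 / (2 × 0.037) = 5.21 Myr.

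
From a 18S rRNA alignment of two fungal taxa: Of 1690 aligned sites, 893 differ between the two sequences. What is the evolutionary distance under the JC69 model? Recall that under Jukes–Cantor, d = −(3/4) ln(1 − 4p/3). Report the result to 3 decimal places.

p = 893/1690 ≈ 0.528402.
d = −(3/4) ln(1 − 4p/3) = −0.75 ln(1 − 0.704536) = −0.75 ln(0.295464)
  = −0.75 × (-1.219208) = 0.914406 substitutions/site.

0.914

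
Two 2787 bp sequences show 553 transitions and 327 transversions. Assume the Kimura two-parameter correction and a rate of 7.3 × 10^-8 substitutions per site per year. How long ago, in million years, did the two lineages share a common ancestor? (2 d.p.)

P = 553/2787 ≈ 0.198421 and Q = 327/2787 ≈ 0.11733.
Under the Kimura two-parameter model, d = −½ ln(1 − 2P − Q) − ¼ ln(1 − 2Q).
1 − 2P − Q = 0.485828, giving −½ ln(0.485828) = 0.360950.
1 − 2Q = 0.76534, giving −¼ ln(0.76534) = 0.066859.
d = 0.360950 + 0.066859 = 0.427809.
Under a molecular clock d = 2μt, so t = d/(2μ) = 0.427809 / (2 × 7.3 × 10^-8) = 2.93 million years.

2.93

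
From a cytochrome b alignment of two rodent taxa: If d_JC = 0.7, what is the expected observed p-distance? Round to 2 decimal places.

p = (3/4)(1 − e^(−4d/3)) = 0.75 × (1 − e^(-0.933333)) = 0.75 × (1 − 0.393241) = 0.455069.

0.46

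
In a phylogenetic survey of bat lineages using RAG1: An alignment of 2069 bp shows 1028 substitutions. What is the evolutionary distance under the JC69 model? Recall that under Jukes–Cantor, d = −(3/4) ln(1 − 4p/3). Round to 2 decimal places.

0.81

p = 1028/2069 ≈ 0.496858.
d = −(3/4) ln(1 − 4p/3) = −0.75 ln(1 − 0.662477) = −0.75 ln(0.337523)
  = −0.75 × (-1.086122) = 0.814592 substitutions/site.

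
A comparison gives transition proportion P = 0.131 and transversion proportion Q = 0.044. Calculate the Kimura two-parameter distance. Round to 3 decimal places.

0.206

Under the Kimura two-parameter model, d = −½ ln(1 − 2P − Q) − ¼ ln(1 − 2Q).
1 − 2P − Q = 0.694, giving −½ ln(0.694) = 0.182642.
1 − 2Q = 0.912, giving −¼ ln(0.912) = 0.023029.
d = 0.182642 + 0.023029 = 0.205671.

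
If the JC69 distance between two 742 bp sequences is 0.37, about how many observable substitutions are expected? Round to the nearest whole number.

Invert JC69: p = (3/4)(1 − e^(−4d/3)) = 0.75 × (1 − e^(-0.493333)) = 0.75 × (1 − 0.610588) = 0.292059.
Expected differing sites = pL ≈ 0.292059 × 742 = 216.707778 ≈ 217.

217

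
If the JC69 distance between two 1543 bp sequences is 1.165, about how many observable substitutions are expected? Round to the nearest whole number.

912

Invert JC69: p = (3/4)(1 − e^(−4d/3)) = 0.75 × (1 − e^(-1.553333)) = 0.75 × (1 − 0.211542) = 0.591344.
Expected differing sites = pL ≈ 0.591344 × 1543 = 912.443792 ≈ 912.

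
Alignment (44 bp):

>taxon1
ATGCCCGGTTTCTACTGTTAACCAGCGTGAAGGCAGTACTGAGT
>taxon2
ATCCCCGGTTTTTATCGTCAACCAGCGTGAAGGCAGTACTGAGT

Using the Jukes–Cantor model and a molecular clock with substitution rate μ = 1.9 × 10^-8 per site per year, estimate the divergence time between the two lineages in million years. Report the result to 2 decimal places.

The sequences differ at 5 of 44 sites (3, 12, 15, 16, 19), so p = 5/44 ≈ 0.113636.
d = −(3/4) ln(1 − 4p/3) = −0.75 ln(1 − 0.151515) = −0.75 ln(0.848485)
  = −0.75 × (-0.164303) = 0.123227 substitutions/site.
Under a molecular clock d = 2μt, so t = d/(2μ) = 0.123227 / (2 × 1.9 × 10^-8) = 3.24 million years.

3.24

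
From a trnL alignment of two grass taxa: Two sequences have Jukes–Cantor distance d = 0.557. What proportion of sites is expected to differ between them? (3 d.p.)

0.393

p = (3/4)(1 − e^(−4d/3)) = 0.75 × (1 − e^(-0.742667)) = 0.75 × (1 − 0.475843) = 0.393118.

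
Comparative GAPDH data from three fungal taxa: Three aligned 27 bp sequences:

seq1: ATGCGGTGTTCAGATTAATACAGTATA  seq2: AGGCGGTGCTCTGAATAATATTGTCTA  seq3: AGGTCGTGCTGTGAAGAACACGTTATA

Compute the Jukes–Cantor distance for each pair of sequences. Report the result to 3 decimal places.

seq1–seq2: 7/27 sites differ → p ≈ 0.259259, d = −0.75 ln(1 − 0.345679) = 0.318118 ≈ 0.318.
seq1–seq3: 11/27 sites differ → p ≈ 0.407407, d = −0.75 ln(1 − 0.543209) = 0.587647 ≈ 0.588.
seq2–seq3: 9/27 sites differ → p ≈ 0.333333, d = −0.75 ln(1 − 0.444444) = 0.440839 ≈ 0.441.

d(seq1,seq2) = 0.318, d(seq1,seq3) = 0.588, d(seq2,seq3) = 0.441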